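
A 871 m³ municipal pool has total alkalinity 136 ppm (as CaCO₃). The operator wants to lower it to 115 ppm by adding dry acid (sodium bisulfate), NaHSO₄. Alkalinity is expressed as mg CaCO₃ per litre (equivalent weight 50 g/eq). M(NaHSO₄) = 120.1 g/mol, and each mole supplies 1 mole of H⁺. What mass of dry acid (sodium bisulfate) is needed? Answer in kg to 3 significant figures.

43.9 kg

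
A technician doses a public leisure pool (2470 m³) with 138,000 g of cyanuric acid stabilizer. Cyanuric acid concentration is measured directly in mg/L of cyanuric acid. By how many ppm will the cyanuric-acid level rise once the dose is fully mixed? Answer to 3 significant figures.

55.9 ppm

Volume: 2470 m³ = 2,470,000 L.
Rise: 138,000 g / 2,470,000 L × 1000 = 55.87 mg/L.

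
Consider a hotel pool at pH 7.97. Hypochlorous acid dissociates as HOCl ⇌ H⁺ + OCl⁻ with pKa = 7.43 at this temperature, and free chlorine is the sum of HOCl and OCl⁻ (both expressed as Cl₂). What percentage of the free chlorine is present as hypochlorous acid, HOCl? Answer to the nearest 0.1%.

[OCl⁻]/[HOCl] = 10^(pH − pKa) = 10^(7.97 − 7.43) = 10^0.54 = 3.467.
Fraction as HOCl = 1 / (1 + 3.467) = 0.2238.

22.4%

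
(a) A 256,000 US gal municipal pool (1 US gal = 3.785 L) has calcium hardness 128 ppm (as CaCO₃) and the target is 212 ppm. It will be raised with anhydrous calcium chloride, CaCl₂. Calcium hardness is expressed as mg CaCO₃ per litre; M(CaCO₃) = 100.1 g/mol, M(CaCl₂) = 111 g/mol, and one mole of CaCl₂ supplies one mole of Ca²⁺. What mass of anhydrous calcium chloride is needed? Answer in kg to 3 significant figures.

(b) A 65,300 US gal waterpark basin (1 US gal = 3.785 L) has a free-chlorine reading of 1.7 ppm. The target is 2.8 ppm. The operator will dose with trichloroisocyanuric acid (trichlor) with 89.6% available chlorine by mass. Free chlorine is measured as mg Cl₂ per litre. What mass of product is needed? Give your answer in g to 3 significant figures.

(a) Volume: 256,000 US gal × 3.785 L/gal = 968,960 L.
(a) Hardness to add: (212 − 128) = 84 mg/L as CaCO₃ × 968,960 L = 81,390 g as CaCO₃.
(a) Moles of Ca²⁺ (1 mol Ca²⁺ ≡ 1 mol CaCO₃): 81,390 / 100.1 g/mol = 813.1 mol.
(a) Mass of CaCl₂: 813.1 × 111 = 90,260 g.

(b) Volume: 65,300 US gal × 3.785 L/gal = 247,160 L.
(b) Chlorine deficit: 2.8 − 1.7 = 1.1 ppm = 1.1 mg/L as Cl₂.
(b) Cl₂ equivalent needed: 1.1 mg/L × 247,160 L = 271,900 mg = 271.9 g.
(b) Product at 89.6% available chlorine: 271.9 / 0.896 = 303.4 g.

(a) 90.3 kg; (b) 303 g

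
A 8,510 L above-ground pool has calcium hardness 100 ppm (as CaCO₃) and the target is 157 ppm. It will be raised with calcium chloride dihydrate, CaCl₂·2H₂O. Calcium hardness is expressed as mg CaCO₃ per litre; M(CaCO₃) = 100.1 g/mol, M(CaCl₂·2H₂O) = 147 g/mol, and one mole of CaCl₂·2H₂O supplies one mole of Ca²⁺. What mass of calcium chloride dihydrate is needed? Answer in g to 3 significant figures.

712 g

Hardness to add: (157 − 100) = 57 mg/L as CaCO₃ × 8,510 L = 485.1 g as CaCO₃.
Moles of Ca²⁺ (1 mol Ca²⁺ ≡ 1 mol CaCO₃): 485.1 / 100.1 g/mol = 4.846 mol.
Mass of CaCl₂·2H₂O: 4.846 × 147 = 712.3 g.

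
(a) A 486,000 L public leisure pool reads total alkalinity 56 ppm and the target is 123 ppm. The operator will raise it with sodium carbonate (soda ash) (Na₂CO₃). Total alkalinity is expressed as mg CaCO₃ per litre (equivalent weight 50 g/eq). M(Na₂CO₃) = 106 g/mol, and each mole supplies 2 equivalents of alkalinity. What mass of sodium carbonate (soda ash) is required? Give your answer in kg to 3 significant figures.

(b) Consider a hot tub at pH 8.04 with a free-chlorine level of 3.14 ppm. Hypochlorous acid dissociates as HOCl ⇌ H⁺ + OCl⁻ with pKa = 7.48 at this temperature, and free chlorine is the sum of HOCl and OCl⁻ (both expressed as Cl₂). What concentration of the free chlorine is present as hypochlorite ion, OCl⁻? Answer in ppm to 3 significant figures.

(a) 34.5 kg; (b) 2.46 ppm

(a) Alkalinity to add: (123 − 56) = 67 mg/L as CaCO₃ × 486,000 L = 32,560 g as CaCO₃.
(a) Equivalents: 32,560 g ÷ 50 g/eq = 651.2 eq.
(a) Each mole of Na₂CO₃ supplies 2 eq, so 651.2 / 2 = 325.6 mol.
(a) Mass: 325.6 mol × 106 g/mol = 34,520 g.

(b) [OCl⁻]/[HOCl] = 10^(pH − pKa) = 10^(8.04 − 7.48) = 10^0.56 = 3.631.
(b) Fraction as HOCl = 1 / (1 + 3.631) = 0.2159.
(b) OCl⁻ = (1 − 0.2159) × 3.14 ppm = 2.462 ppm.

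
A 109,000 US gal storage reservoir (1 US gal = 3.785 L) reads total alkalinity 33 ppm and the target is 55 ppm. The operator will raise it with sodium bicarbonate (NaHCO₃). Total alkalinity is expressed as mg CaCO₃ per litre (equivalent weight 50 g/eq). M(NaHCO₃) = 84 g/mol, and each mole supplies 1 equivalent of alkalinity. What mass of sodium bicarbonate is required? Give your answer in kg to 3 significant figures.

15.2 kg

Volume: 109,000 US gal × 3.785 L/gal = 412,565 L.
Alkalinity to add: (55 − 33) = 22 mg/L as CaCO₃ × 412,565 L = 9076 g as CaCO₃.
Equivalents: 9076 g ÷ 50 g/eq = 181.5 eq.
NaHCO₃ supplies 1 eq per mole → 181.5 mol.
Mass: 181.5 mol × 84 g/mol = 15,250 g.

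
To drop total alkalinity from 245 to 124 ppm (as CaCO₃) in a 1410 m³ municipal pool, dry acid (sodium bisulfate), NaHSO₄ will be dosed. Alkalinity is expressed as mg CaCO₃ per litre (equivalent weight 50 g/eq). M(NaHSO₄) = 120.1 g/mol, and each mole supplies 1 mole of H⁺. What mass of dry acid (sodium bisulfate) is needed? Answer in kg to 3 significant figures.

410 kg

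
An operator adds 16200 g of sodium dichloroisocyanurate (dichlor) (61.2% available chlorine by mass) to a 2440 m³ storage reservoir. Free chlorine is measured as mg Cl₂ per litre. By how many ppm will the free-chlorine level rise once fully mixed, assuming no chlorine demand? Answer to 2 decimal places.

4.06 ppm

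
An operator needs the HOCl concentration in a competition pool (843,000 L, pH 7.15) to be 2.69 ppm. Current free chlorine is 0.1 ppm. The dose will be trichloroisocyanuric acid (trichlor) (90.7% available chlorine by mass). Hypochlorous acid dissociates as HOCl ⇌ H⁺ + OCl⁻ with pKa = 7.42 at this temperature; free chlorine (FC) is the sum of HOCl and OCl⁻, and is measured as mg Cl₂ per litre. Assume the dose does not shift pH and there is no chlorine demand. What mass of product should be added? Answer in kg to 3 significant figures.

3.75 kg

[OCl⁻]/[HOCl] = 10^(pH − pKa) = 10^(7.15 − 7.42) = 0.537; fraction as HOCl = 1/(1 + 0.537) = 0.6506.
Free chlorine required for 2.69 ppm HOCl: 2.69 / 0.6506 = 4.135 ppm.
FC to add: 4.135 − 0.1 = 4.035 mg/L as Cl₂.
Cl₂ equivalent: 4.035 mg/L × 843,000 L = 3401 g.
Product at 90.7% available Cl: 3401 / 0.907 = 3750 g.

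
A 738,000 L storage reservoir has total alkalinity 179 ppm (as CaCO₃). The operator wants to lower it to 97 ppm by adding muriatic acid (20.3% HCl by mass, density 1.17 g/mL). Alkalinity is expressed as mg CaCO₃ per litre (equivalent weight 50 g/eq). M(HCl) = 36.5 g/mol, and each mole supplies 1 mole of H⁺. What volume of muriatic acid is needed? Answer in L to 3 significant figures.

Alkalinity to neutralize: (179 − 97) = 82 mg/L as CaCO₃ × 738,000 L = 60,520 g as CaCO₃.
Equivalents of H⁺ required: 60,520 ÷ 50 g/eq = 1210 eq = 1210 mol HCl.
Mass of HCl: 1210 × 36.5 = 44,180 g.
Mass of 20.3% solution: 44,180 / 0.203 = 217,600 g.
Volume: 217,600 g ÷ 1.17 g/mL = 186,000 mL.

186 L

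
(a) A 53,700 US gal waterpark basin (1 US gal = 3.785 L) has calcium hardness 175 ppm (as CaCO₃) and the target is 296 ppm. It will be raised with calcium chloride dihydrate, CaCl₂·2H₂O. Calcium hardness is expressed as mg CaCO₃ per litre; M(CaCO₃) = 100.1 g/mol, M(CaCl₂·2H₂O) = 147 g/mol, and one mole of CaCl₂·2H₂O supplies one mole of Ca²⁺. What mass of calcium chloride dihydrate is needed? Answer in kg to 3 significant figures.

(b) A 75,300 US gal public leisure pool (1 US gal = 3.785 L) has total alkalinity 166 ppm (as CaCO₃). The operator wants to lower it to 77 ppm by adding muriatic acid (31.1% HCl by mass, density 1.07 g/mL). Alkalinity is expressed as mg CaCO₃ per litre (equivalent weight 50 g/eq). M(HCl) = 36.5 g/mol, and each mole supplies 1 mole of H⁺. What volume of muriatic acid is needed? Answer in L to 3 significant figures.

(a) Volume: 53,700 US gal × 3.785 L/gal = 203,254 L.
(a) Hardness to add: (296 − 175) = 121 mg/L as CaCO₃ × 203,254 L = 24,590 g as CaCO₃.
(a) Moles of Ca²⁺ (1 mol Ca²⁺ ≡ 1 mol CaCO₃): 24,590 / 100.1 g/mol = 245.7 mol.
(a) Mass of CaCl₂·2H₂O: 245.7 × 147 = 36,120 g.

(b) Volume: 75,300 US gal × 3.785 L/gal = 285,010 L.
(b) Alkalinity to neutralize: (166 − 77) = 89 mg/L as CaCO₃ × 285,010 L = 25,370 g as CaCO₃.
(b) Equivalents of H⁺ required: 25,370 ÷ 50 g/eq = 507.3 eq = 507.3 mol HCl.
(b) Mass of HCl: 507.3 × 36.5 = 18,520 g.
(b) Mass of 31.1% solution: 18,520 / 0.311 = 59,540 g.
(b) Volume: 59,540 g ÷ 1.07 g/mL = 55,650 mL.

(a) 36.1 kg; (b) 55.6 L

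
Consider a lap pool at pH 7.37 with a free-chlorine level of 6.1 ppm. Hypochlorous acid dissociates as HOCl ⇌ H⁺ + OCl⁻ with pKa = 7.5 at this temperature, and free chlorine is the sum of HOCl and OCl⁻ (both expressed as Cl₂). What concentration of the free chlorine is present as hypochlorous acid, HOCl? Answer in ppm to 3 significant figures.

[OCl⁻]/[HOCl] = 10^(pH − pKa) = 10^(7.37 − 7.5) = 10^-0.13 = 0.7413.
Fraction as HOCl = 1 / (1 + 0.7413) = 0.5743.
HOCl = 0.5743 × 6.1 ppm = 3.503 ppm.

3.50 ppm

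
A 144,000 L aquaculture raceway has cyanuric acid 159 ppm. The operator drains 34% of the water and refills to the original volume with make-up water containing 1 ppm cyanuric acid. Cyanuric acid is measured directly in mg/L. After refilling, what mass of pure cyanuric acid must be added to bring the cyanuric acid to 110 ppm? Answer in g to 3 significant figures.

After draining 34% and refilling: 159 × 0.66 + 1 × 0.34 = 105.28 ppm.
Deficit to target: 110 − 105.28 = 4.72 mg/L.
Mass: 4.72 mg/L × 144,000 L = 679.7 g cyanuric acid.

680 g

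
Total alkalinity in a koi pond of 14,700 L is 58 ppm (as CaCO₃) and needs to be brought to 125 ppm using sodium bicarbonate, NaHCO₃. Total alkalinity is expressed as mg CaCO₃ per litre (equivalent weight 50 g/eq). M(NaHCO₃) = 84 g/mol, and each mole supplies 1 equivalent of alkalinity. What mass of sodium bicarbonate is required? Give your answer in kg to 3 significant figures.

Alkalinity to add: (125 − 58) = 67 mg/L as CaCO₃ × 14,700 L = 984.9 g as CaCO₃.
Equivalents: 984.9 g ÷ 50 g/eq = 19.7 eq.
NaHCO₃ supplies 1 eq per mole → 19.7 mol.
Mass: 19.7 mol × 84 g/mol = 1655 g.

1.65 kg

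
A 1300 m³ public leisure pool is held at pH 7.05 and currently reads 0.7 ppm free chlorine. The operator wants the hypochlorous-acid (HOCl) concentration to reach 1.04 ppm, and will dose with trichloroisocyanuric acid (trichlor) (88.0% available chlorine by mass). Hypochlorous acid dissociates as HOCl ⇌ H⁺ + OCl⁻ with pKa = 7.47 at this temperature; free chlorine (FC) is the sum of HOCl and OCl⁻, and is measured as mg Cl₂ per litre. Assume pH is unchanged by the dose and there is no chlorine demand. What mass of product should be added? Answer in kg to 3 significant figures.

Volume: 1300 m³ = 1,300,000 L.
[OCl⁻]/[HOCl] = 10^(pH − pKa) = 10^(7.05 − 7.47) = 0.3802; fraction as HOCl = 1/(1 + 0.3802) = 0.7245.
Free chlorine required for 1.04 ppm HOCl: 1.04 / 0.7245 = 1.435 ppm.
FC to add: 1.435 − 0.7 = 0.7354 mg/L as Cl₂.
Cl₂ equivalent: 0.7354 mg/L × 1,300,000 L = 956 g.
Product at 88.0% available Cl: 956 / 0.88 = 1086 g.

1.09 kg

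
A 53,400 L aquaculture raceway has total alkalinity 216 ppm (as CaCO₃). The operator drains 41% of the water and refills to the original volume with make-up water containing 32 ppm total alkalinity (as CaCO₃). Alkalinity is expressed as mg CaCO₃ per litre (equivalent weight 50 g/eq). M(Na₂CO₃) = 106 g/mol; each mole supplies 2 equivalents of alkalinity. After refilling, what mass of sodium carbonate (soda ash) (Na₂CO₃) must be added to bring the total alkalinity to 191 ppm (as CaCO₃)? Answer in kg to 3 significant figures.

2.86 kg

After draining 41% and refilling: 216 × 0.59 + 32 × 0.41 = 140.56 ppm.
Deficit to target: 191 − 140.56 = 50.44 mg/L.
As CaCO₃: 50.44 mg/L × 53,400 L = 2693 g; ÷ 50 g/eq ÷ 2 = 26.93 mol Na₂CO₃.
Mass: 26.93 × 106 = 2855 g.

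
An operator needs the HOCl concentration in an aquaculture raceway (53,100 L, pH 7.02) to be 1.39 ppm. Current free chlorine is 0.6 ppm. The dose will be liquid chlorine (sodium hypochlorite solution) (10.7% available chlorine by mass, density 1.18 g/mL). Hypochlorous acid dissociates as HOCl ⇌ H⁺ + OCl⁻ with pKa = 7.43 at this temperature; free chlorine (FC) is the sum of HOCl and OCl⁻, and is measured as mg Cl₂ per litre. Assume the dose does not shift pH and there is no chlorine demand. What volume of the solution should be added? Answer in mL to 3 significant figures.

560 mL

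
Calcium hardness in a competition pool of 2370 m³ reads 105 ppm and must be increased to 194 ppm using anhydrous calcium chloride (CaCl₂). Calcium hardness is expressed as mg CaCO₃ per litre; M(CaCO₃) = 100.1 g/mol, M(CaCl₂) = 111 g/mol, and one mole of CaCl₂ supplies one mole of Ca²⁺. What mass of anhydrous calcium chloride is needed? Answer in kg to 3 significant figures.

Volume: 2370 m³ = 2,370,000 L.
Hardness to add: (194 − 105) = 89 mg/L as CaCO₃ × 2,370,000 L = 210,900 g as CaCO₃.
Moles of Ca²⁺ (1 mol Ca²⁺ ≡ 1 mol CaCO₃): 210,900 / 100.1 g/mol = 2107 mol.
Mass of CaCl₂: 2107 × 111 = 233,900 g.

234 kg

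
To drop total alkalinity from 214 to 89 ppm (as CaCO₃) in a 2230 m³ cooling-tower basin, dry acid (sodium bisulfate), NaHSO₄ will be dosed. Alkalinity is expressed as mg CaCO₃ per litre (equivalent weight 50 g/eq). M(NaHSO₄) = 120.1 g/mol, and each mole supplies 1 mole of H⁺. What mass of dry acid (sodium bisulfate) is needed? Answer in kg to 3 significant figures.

Volume: 2230 m³ = 2,230,000 L.
Alkalinity to neutralize: (214 − 89) = 125 mg/L as CaCO₃ × 2,230,000 L = 278,800 g as CaCO₃.
Equivalents of H⁺ required: 278,800 ÷ 50 g/eq = 5575 eq = 5575 mol NaHSO₄.
Mass of NaHSO₄: 5575 × 120.1 = 669,600 g.

670 kg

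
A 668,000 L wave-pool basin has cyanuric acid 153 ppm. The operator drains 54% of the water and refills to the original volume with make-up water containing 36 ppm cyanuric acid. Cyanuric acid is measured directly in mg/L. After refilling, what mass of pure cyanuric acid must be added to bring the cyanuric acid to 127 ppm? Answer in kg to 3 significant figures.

24.8 kg

After draining 54% and refilling: 153 × 0.46 + 36 × 0.54 = 89.82 ppm.
Deficit to target: 127 − 89.82 = 37.18 mg/L.
Mass: 37.18 mg/L × 668,000 L = 24,840 g cyanuric acid.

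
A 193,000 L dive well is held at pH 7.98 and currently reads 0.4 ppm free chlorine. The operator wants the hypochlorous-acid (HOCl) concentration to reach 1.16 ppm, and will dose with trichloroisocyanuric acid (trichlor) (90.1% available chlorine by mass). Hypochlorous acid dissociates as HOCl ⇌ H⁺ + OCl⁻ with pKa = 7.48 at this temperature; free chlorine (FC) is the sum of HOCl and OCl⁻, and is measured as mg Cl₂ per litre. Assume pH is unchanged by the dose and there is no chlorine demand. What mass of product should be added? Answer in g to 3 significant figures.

[OCl⁻]/[HOCl] = 10^(pH − pKa) = 10^(7.98 − 7.48) = 3.162; fraction as HOCl = 1/(1 + 3.162) = 0.2403.
Free chlorine required for 1.16 ppm HOCl: 1.16 / 0.2403 = 4.828 ppm.
FC to add: 4.828 − 0.4 = 4.428 mg/L as Cl₂.
Cl₂ equivalent: 4.428 mg/L × 193,000 L = 854.7 g.
Product at 90.1% available Cl: 854.7 / 0.901 = 948.6 g.

949 g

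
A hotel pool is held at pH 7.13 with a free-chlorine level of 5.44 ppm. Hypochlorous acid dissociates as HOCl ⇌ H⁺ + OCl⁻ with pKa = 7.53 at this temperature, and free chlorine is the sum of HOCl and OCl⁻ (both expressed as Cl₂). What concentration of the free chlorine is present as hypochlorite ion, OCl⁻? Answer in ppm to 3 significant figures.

1.55 ppm

[OCl⁻]/[HOCl] = 10^(pH − pKa) = 10^(7.13 − 7.53) = 10^-0.40 = 0.3981.
Fraction as HOCl = 1 / (1 + 0.3981) = 0.7153.
OCl⁻ = (1 − 0.7153) × 5.44 ppm = 1.549 ppm.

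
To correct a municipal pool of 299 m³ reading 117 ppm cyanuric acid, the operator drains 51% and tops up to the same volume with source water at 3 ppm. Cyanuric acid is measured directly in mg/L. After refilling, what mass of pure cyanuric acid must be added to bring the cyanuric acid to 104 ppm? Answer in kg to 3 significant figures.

13.5 kg

Volume: 299 m³ = 299,000 L.
After draining 51% and refilling: 117 × 0.49 + 3 × 0.51 = 58.86 ppm.
Deficit to target: 104 − 58.86 = 45.14 mg/L.
Mass: 45.14 mg/L × 299,000 L = 13,500 g cyanuric acid.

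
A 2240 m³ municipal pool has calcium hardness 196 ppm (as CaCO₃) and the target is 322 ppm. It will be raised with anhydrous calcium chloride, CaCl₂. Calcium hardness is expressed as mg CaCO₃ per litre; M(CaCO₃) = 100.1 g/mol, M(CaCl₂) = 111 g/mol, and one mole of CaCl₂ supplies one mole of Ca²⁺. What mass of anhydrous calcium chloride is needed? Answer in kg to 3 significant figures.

Volume: 2240 m³ = 2,240,000 L.
Hardness to add: (322 − 196) = 126 mg/L as CaCO₃ × 2,240,000 L = 282,200 g as CaCO₃.
Moles of Ca²⁺ (1 mol Ca²⁺ ≡ 1 mol CaCO₃): 282,200 / 100.1 g/mol = 2820 mol.
Mass of CaCl₂: 2820 × 111 = 313,000 g.

313 kg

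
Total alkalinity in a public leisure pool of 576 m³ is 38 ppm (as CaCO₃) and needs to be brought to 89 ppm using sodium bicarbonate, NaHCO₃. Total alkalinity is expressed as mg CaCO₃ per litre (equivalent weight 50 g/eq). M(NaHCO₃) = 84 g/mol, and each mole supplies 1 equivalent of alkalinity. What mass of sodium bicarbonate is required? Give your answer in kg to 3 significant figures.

49.4 kg

Volume: 576 m³ = 576,000 L.
Alkalinity to add: (89 − 38) = 51 mg/L as CaCO₃ × 576,000 L = 29,380 g as CaCO₃.
Equivalents: 29,380 g ÷ 50 g/eq = 587.5 eq.
NaHCO₃ supplies 1 eq per mole → 587.5 mol.
Mass: 587.5 mol × 84 g/mol = 49,350 g.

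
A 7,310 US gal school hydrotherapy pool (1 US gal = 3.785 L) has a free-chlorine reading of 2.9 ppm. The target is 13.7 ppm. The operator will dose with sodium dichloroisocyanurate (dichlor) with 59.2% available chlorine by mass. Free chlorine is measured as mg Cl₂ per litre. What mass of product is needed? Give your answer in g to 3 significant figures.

505 g

Volume: 7,310 US gal × 3.785 L/gal = 27,668 L.
Chlorine deficit: 13.7 − 2.9 = 10.8 ppm = 10.8 mg/L as Cl₂.
Cl₂ equivalent needed: 10.8 mg/L × 27,668 L = 298,800 mg = 298.8 g.
Product at 59.2% available chlorine: 298.8 / 0.592 = 504.8 g.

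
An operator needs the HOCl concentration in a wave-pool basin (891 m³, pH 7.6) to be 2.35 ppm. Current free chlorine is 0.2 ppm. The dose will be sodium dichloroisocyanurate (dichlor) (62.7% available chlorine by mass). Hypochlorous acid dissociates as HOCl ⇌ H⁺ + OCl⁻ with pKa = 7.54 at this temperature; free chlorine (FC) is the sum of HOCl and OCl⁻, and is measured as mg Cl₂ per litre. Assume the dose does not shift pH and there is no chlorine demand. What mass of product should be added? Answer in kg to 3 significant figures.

6.89 kg

Volume: 891 m³ = 891,000 L.
[OCl⁻]/[HOCl] = 10^(pH − pKa) = 10^(7.6 − 7.54) = 1.148; fraction as HOCl = 1/(1 + 1.148) = 0.4655.
Free chlorine required for 2.35 ppm HOCl: 2.35 / 0.4655 = 5.048 ppm.
FC to add: 5.048 − 0.2 = 4.848 mg/L as Cl₂.
Cl₂ equivalent: 4.848 mg/L × 891,000 L = 4320 g.
Product at 62.7% available Cl: 4320 / 0.627 = 6889 g.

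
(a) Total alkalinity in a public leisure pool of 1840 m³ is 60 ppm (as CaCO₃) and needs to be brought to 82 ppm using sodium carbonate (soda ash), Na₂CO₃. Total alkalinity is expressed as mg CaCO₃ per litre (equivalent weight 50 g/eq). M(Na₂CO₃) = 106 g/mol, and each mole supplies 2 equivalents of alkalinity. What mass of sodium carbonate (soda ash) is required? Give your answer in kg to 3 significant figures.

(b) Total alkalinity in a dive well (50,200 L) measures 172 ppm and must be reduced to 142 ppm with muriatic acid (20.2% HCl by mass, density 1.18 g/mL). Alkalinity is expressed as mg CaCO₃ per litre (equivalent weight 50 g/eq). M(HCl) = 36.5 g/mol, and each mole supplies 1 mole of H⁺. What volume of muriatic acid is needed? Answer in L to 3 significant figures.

(a) 42.9 kg; (b) 4.61 L

(a) Volume: 1840 m³ = 1,840,000 L.
(a) Alkalinity to add: (82 − 60) = 22 mg/L as CaCO₃ × 1,840,000 L = 40,480 g as CaCO₃.
(a) Equivalents: 40,480 g ÷ 50 g/eq = 809.6 eq.
(a) Each mole of Na₂CO₃ supplies 2 eq, so 809.6 / 2 = 404.8 mol.
(a) Mass: 404.8 mol × 106 g/mol = 42,910 g.

(b) Alkalinity to neutralize: (172 − 142) = 30 mg/L as CaCO₃ × 50,200 L = 1506 g as CaCO₃.
(b) Equivalents of H⁺ required: 1506 ÷ 50 g/eq = 30.12 eq = 30.12 mol HCl.
(b) Mass of HCl: 30.12 × 36.5 = 1099 g.
(b) Mass of 20.2% solution: 1099 / 0.202 = 5442 g.
(b) Volume: 5442 g ÷ 1.18 g/mL = 4612 mL.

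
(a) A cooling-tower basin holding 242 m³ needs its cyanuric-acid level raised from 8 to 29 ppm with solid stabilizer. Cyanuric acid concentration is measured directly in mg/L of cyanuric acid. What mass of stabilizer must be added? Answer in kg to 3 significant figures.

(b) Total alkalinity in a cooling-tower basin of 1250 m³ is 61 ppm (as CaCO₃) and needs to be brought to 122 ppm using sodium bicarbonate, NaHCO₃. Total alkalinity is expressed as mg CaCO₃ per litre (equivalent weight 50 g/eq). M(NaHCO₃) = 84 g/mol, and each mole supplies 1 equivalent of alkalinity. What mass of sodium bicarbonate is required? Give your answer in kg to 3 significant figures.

(a) 5.08 kg; (b) 128 kg

(a) Volume: 242 m³ = 242,000 L.
(a) CYA to add: (29 − 8) = 21 mg/L × 242,000 L = 5082 g cyanuric acid.

(b) Volume: 1250 m³ = 1,250,000 L.
(b) Alkalinity to add: (122 − 61) = 61 mg/L as CaCO₃ × 1,250,000 L = 76,250 g as CaCO₃.
(b) Equivalents: 76,250 g ÷ 50 g/eq = 1525 eq.
(b) NaHCO₃ supplies 1 eq per mole → 1525 mol.
(b) Mass: 1525 mol × 84 g/mol = 128,100 g.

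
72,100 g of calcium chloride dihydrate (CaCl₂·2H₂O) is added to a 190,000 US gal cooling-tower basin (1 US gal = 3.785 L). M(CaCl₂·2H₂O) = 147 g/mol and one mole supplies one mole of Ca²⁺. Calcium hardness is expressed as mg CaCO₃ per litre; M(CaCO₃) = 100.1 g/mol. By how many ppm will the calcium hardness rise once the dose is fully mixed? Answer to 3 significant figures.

68.3 ppm

Volume: 190,000 US gal × 3.785 L/gal = 719,150 L.
Moles of Ca²⁺: 72,100 g ÷ 147 g/mol = 490.5 mol.
As CaCO₃: 490.5 mol × 100.1 g/mol = 49,100 g.
Rise: 49,100 g / 719,150 L × 1000 = 68.27 mg/L.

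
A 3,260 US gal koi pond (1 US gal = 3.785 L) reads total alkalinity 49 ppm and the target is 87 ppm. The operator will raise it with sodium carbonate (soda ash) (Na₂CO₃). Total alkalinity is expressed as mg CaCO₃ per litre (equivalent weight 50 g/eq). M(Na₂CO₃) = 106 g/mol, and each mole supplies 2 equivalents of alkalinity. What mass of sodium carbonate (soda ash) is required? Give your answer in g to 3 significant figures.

497 g

Volume: 3,260 US gal × 3.785 L/gal = 12,339 L.
Alkalinity to add: (87 − 49) = 38 mg/L as CaCO₃ × 12,339 L = 468.9 g as CaCO₃.
Equivalents: 468.9 g ÷ 50 g/eq = 9.378 eq.
Each mole of Na₂CO₃ supplies 2 eq, so 9.378 / 2 = 4.689 mol.
Mass: 4.689 mol × 106 g/mol = 497 g.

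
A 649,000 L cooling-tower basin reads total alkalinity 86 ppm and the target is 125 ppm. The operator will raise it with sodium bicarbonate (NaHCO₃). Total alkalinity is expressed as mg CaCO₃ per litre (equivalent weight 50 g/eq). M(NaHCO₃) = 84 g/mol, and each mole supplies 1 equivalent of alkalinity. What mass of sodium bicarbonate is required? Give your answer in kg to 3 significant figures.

Alkalinity to add: (125 − 86) = 39 mg/L as CaCO₃ × 649,000 L = 25,310 g as CaCO₃.
Equivalents: 25,310 g ÷ 50 g/eq = 506.2 eq.
NaHCO₃ supplies 1 eq per mole → 506.2 mol.
Mass: 506.2 mol × 84 g/mol = 42,520 g.

42.5 kg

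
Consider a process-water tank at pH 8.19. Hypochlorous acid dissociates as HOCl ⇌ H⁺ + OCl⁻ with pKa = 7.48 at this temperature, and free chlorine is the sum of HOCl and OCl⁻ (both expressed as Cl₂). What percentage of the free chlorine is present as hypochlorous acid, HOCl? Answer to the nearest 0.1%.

16.3%

[OCl⁻]/[HOCl] = 10^(pH − pKa) = 10^(8.19 − 7.48) = 10^0.71 = 5.129.
Fraction as HOCl = 1 / (1 + 5.129) = 0.1632.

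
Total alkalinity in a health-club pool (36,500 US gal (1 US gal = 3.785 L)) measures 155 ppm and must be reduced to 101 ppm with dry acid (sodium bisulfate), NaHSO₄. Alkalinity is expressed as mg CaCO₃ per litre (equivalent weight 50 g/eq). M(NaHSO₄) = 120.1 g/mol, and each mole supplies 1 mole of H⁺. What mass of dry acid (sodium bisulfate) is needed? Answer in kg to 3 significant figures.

Volume: 36,500 US gal × 3.785 L/gal = 138,152 L.
Alkalinity to neutralize: (155 − 101) = 54 mg/L as CaCO₃ × 138,152 L = 7460 g as CaCO₃.
Equivalents of H⁺ required: 7460 ÷ 50 g/eq = 149.2 eq = 149.2 mol NaHSO₄.
Mass of NaHSO₄: 149.2 × 120.1 = 17,920 g.

17.9 kg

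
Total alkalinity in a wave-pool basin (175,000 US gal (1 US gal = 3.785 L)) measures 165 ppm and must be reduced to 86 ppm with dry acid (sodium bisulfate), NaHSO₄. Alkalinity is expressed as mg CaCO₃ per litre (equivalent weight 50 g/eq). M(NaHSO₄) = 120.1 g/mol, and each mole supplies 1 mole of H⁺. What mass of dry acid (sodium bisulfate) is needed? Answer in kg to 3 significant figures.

Volume: 175,000 US gal × 3.785 L/gal = 662,375 L.
Alkalinity to neutralize: (165 − 86) = 79 mg/L as CaCO₃ × 662,375 L = 52,330 g as CaCO₃.
Equivalents of H⁺ required: 52,330 ÷ 50 g/eq = 1047 eq = 1047 mol NaHSO₄.
Mass of NaHSO₄: 1047 × 120.1 = 125,700 g.

126 kg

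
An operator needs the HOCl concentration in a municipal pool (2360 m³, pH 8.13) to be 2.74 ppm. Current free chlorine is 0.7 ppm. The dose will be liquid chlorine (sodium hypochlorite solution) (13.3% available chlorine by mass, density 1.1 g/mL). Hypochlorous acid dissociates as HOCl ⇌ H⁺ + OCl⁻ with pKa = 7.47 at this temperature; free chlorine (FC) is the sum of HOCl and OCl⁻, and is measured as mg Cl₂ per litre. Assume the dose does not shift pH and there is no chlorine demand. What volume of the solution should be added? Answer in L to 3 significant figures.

Volume: 2360 m³ = 2,360,000 L.
[OCl⁻]/[HOCl] = 10^(pH − pKa) = 10^(8.13 − 7.47) = 4.571; fraction as HOCl = 1/(1 + 4.571) = 0.1795.
Free chlorine required for 2.74 ppm HOCl: 2.74 / 0.1795 = 15.26 ppm.
FC to add: 15.26 − 0.7 = 14.56 mg/L as Cl₂.
Cl₂ equivalent: 14.56 mg/L × 2,360,000 L = 34,370 g.
Product at 13.3% available Cl: 34,370 / 0.133 = 258,400 g.
Volume: 258,400 g ÷ 1.1 g/mL = 234,900 mL.

235 L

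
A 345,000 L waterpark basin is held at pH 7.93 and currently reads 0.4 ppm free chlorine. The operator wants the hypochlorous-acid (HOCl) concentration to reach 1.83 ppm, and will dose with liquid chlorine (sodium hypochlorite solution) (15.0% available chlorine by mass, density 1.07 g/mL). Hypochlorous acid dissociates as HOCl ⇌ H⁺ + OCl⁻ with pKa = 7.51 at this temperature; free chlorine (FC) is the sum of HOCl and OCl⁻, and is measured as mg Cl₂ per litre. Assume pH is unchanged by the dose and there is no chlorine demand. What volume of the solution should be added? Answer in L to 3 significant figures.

[OCl⁻]/[HOCl] = 10^(pH − pKa) = 10^(7.93 − 7.51) = 2.63; fraction as HOCl = 1/(1 + 2.63) = 0.2755.
Free chlorine required for 1.83 ppm HOCl: 1.83 / 0.2755 = 6.643 ppm.
FC to add: 6.643 − 0.4 = 6.243 mg/L as Cl₂.
Cl₂ equivalent: 6.243 mg/L × 345,000 L = 2154 g.
Product at 15.0% available Cl: 2154 / 0.15 = 14,360 g.
Volume: 14,360 g ÷ 1.07 g/mL = 13,420 mL.

13.4 L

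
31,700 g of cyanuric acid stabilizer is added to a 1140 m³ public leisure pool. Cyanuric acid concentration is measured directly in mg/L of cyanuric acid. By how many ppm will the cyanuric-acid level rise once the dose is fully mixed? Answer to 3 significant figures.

Volume: 1140 m³ = 1,140,000 L.
Rise: 31,700 g / 1,140,000 L × 1000 = 27.81 mg/L.

27.8 ppm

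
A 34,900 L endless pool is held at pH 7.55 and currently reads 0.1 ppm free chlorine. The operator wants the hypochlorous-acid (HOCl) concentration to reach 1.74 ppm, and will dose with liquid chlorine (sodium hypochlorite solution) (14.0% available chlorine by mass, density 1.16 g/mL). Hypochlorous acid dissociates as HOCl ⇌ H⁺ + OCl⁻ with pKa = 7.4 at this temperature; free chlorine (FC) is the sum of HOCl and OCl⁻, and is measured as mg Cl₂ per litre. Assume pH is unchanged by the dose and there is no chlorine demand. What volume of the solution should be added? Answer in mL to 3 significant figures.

881 mL

[OCl⁻]/[HOCl] = 10^(pH − pKa) = 10^(7.55 − 7.4) = 1.413; fraction as HOCl = 1/(1 + 1.413) = 0.4145.
Free chlorine required for 1.74 ppm HOCl: 1.74 / 0.4145 = 4.198 ppm.
FC to add: 4.198 − 0.1 = 4.098 mg/L as Cl₂.
Cl₂ equivalent: 4.098 mg/L × 34,900 L = 143 g.
Product at 14.0% available Cl: 143 / 0.14 = 1022 g.
Volume: 1022 g ÷ 1.16 g/mL = 880.6 mL.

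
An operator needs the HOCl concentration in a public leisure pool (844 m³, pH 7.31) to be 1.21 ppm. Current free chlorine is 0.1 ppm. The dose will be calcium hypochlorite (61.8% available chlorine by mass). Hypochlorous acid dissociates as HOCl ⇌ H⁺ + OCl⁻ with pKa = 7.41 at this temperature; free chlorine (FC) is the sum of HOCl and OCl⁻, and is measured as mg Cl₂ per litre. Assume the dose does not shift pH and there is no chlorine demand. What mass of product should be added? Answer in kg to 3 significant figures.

2.83 kg

Volume: 844 m³ = 844,000 L.
[OCl⁻]/[HOCl] = 10^(pH − pKa) = 10^(7.31 − 7.41) = 0.7943; fraction as HOCl = 1/(1 + 0.7943) = 0.5573.
Free chlorine required for 1.21 ppm HOCl: 1.21 / 0.5573 = 2.171 ppm.
FC to add: 2.171 − 0.1 = 2.071 mg/L as Cl₂.
Cl₂ equivalent: 2.071 mg/L × 844,000 L = 1748 g.
Product at 61.8% available Cl: 1748 / 0.618 = 2829 g.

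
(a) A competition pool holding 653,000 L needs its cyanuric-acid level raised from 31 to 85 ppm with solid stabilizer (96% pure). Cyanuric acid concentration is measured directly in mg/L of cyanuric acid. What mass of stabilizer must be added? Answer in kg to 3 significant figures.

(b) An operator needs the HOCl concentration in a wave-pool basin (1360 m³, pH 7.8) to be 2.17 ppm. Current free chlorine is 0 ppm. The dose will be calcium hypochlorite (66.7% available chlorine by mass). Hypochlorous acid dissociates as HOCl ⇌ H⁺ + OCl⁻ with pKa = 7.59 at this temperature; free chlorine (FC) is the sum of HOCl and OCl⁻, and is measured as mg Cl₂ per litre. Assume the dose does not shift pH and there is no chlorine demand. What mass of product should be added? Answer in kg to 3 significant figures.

(a) 36.7 kg; (b) 11.6 kg

(a) CYA to add: (85 − 31) = 54 mg/L × 653,000 L = 35,260 g cyanuric acid.
(a) At 96% purity: 35,260 / 0.96 = 36,730 g product.

(b) Volume: 1360 m³ = 1,360,000 L.
(b) [OCl⁻]/[HOCl] = 10^(pH − pKa) = 10^(7.8 − 7.59) = 1.622; fraction as HOCl = 1/(1 + 1.622) = 0.3814.
(b) Free chlorine required for 2.17 ppm HOCl: 2.17 / 0.3814 = 5.689 ppm.
(b) FC to add: 5.689 − 0 = 5.689 mg/L as Cl₂.
(b) Cl₂ equivalent: 5.689 mg/L × 1,360,000 L = 7737 g.
(b) Product at 66.7% available Cl: 7737 / 0.667 = 11,600 g.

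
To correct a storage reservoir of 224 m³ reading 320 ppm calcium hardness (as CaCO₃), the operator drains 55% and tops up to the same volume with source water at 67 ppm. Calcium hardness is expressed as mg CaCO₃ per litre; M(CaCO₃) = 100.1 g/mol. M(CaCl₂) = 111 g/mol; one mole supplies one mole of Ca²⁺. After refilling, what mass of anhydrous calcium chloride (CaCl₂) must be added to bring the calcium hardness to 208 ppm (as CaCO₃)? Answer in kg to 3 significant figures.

Volume: 224 m³ = 224,000 L.
After draining 55% and refilling: 320 × 0.45 + 67 × 0.55 = 180.85 ppm.
Deficit to target: 208 − 180.85 = 27.15 mg/L.
As CaCO₃: 27.15 mg/L × 224,000 L = 6082 g; ÷ 100.1 = 60.76 mol Ca²⁺.
Mass: 60.76 × 111 = 6744 g.

6.74 kg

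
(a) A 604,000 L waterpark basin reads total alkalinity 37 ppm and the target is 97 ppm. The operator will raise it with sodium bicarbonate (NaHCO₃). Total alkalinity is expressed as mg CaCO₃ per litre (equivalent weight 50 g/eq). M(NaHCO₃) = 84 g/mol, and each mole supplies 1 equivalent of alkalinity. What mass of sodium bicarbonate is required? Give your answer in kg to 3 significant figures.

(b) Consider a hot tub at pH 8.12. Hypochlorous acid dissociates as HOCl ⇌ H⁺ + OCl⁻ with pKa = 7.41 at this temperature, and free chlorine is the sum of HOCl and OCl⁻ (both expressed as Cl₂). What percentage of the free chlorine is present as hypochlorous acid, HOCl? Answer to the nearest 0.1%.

(a) 60.9 kg; (b) 16.3%

(a) Alkalinity to add: (97 − 37) = 60 mg/L as CaCO₃ × 604,000 L = 36,240 g as CaCO₃.
(a) Equivalents: 36,240 g ÷ 50 g/eq = 724.8 eq.
(a) NaHCO₃ supplies 1 eq per mole → 724.8 mol.
(a) Mass: 724.8 mol × 84 g/mol = 60,880 g.

(b) [OCl⁻]/[HOCl] = 10^(pH − pKa) = 10^(8.12 − 7.41) = 10^0.71 = 5.129.
(b) Fraction as HOCl = 1 / (1 + 5.129) = 0.1632.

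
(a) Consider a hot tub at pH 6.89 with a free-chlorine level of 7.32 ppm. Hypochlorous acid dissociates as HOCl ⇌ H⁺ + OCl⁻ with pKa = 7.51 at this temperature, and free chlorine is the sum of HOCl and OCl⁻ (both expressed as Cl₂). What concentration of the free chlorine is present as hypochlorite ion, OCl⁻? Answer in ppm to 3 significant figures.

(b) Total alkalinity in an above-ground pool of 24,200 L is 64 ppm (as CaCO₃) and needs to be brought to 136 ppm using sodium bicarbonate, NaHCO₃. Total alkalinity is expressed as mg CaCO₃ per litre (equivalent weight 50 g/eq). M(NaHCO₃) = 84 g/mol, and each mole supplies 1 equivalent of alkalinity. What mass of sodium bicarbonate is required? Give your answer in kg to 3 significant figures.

(a) [OCl⁻]/[HOCl] = 10^(pH − pKa) = 10^(6.89 − 7.51) = 10^-0.62 = 0.2399.
(a) Fraction as HOCl = 1 / (1 + 0.2399) = 0.8065.
(a) OCl⁻ = (1 − 0.8065) × 7.32 ppm = 1.416 ppm.

(b) Alkalinity to add: (136 − 64) = 72 mg/L as CaCO₃ × 24,200 L = 1742 g as CaCO₃.
(b) Equivalents: 1742 g ÷ 50 g/eq = 34.85 eq.
(b) NaHCO₃ supplies 1 eq per mole → 34.85 mol.
(b) Mass: 34.85 mol × 84 g/mol = 2927 g.

(a) 1.42 ppm; (b) 2.93 kg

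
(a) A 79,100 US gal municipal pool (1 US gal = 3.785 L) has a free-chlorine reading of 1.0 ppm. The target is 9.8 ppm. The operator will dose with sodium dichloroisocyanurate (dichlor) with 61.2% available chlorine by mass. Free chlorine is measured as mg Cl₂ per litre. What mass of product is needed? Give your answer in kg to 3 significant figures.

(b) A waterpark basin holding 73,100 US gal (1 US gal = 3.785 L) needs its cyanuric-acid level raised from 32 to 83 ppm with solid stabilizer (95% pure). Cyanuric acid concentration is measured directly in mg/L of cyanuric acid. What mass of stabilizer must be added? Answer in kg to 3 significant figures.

(a) 4.31 kg; (b) 14.9 kg

(a) Volume: 79,100 US gal × 3.785 L/gal = 299,394 L.
(a) Chlorine deficit: 9.8 − 1.0 = 8.8 ppm = 8.8 mg/L as Cl₂.
(a) Cl₂ equivalent needed: 8.8 mg/L × 299,394 L = 2,635,000 mg = 2635 g.
(a) Product at 61.2% available chlorine: 2635 / 0.612 = 4305 g.

(b) Volume: 73,100 US gal × 3.785 L/gal = 276,684 L.
(b) CYA to add: (83 − 32) = 51 mg/L × 276,684 L = 14,110 g cyanuric acid.
(b) At 95% purity: 14,110 / 0.95 = 14,850 g product.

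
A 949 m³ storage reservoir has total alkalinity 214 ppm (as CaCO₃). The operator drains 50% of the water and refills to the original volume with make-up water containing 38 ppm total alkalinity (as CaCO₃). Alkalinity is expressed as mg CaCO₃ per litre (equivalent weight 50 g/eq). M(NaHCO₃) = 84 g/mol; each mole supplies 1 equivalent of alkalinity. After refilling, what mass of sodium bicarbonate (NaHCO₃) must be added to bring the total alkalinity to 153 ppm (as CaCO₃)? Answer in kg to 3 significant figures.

Volume: 949 m³ = 949,000 L.
After draining 50% and refilling: 214 × 0.50 + 38 × 0.50 = 126 ppm.
Deficit to target: 153 − 126 = 27 mg/L.
As CaCO₃: 27 mg/L × 949,000 L = 25,620 g; ÷ 50 g/eq ÷ 1 = 512.5 mol NaHCO₃.
Mass: 512.5 × 84 = 43,050 g.

43.0 kg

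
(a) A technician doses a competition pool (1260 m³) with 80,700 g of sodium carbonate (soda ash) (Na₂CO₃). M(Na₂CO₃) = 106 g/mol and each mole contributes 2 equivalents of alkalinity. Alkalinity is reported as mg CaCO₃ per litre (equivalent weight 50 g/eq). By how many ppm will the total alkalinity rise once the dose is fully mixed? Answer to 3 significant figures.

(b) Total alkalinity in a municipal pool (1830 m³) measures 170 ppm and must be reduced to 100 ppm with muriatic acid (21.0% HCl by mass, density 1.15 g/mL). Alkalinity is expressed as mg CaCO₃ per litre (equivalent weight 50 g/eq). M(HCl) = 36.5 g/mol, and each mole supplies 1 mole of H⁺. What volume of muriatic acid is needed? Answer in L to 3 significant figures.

(a) Volume: 1260 m³ = 1,260,000 L.
(a) Moles of Na₂CO₃: 80,700 g ÷ 106 g/mol = 761.3 mol → 1523 eq of alkalinity.
(a) As CaCO₃: 1523 eq × 50 g/eq = 76,130 g.
(a) Rise: 76,130 g / 1,260,000 L × 1000 = 60.42 mg/L.

(b) Volume: 1830 m³ = 1,830,000 L.
(b) Alkalinity to neutralize: (170 − 100) = 70 mg/L as CaCO₃ × 1,830,000 L = 128,100 g as CaCO₃.
(b) Equivalents of H⁺ required: 128,100 ÷ 50 g/eq = 2562 eq = 2562 mol HCl.
(b) Mass of HCl: 2562 × 36.5 = 93,510 g.
(b) Mass of 21.0% solution: 93,510 / 0.21 = 445,300 g.
(b) Volume: 445,300 g ÷ 1.15 g/mL = 387,200 mL.

(a) 60.4 ppm; (b) 387 L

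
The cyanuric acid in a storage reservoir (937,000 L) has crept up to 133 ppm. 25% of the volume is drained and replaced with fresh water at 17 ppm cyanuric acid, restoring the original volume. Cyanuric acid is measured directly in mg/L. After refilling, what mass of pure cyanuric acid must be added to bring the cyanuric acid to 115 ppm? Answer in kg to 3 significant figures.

After draining 25% and refilling: 133 × 0.75 + 17 × 0.25 = 104 ppm.
Deficit to target: 115 − 104 = 11 mg/L.
Mass: 11 mg/L × 937,000 L = 10,310 g cyanuric acid.

10.3 kg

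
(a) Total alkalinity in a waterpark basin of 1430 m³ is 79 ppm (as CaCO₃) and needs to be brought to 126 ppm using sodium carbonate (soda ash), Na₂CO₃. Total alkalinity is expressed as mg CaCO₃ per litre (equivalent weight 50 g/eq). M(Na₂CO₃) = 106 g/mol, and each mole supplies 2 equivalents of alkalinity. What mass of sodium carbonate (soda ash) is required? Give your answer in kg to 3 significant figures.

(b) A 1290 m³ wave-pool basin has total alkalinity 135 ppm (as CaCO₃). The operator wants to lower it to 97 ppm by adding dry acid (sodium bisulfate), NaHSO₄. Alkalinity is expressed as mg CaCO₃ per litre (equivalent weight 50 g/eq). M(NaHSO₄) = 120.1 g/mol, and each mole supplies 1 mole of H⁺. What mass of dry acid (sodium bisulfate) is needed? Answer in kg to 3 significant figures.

(a) 71.2 kg; (b) 118 kg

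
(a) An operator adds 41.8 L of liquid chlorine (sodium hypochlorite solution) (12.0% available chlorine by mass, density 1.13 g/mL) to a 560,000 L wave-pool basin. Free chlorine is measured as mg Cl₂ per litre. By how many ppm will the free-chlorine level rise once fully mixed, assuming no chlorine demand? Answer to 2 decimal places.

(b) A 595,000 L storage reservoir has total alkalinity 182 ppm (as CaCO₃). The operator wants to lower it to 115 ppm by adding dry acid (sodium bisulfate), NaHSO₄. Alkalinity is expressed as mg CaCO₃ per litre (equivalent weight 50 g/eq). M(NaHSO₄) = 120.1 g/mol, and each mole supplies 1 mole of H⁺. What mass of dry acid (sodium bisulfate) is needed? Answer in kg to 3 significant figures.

(a) 10.12 ppm; (b) 95.8 kg

(a) Mass of solution: 41.8 L × 1000 mL/L × 1.13 g/mL = 47,230 g.
(a) Available chlorine delivered: 47,230 g × 0.12 = 5668 g as Cl₂.
(a) Concentration rise: 5668 g / 560,000 L = 10.12 mg/L = 10.12 ppm.

(b) Alkalinity to neutralize: (182 − 115) = 67 mg/L as CaCO₃ × 595,000 L = 39,860 g as CaCO₃.
(b) Equivalents of H⁺ required: 39,860 ÷ 50 g/eq = 797.3 eq = 797.3 mol NaHSO₄.
(b) Mass of NaHSO₄: 797.3 × 120.1 = 95,760 g.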